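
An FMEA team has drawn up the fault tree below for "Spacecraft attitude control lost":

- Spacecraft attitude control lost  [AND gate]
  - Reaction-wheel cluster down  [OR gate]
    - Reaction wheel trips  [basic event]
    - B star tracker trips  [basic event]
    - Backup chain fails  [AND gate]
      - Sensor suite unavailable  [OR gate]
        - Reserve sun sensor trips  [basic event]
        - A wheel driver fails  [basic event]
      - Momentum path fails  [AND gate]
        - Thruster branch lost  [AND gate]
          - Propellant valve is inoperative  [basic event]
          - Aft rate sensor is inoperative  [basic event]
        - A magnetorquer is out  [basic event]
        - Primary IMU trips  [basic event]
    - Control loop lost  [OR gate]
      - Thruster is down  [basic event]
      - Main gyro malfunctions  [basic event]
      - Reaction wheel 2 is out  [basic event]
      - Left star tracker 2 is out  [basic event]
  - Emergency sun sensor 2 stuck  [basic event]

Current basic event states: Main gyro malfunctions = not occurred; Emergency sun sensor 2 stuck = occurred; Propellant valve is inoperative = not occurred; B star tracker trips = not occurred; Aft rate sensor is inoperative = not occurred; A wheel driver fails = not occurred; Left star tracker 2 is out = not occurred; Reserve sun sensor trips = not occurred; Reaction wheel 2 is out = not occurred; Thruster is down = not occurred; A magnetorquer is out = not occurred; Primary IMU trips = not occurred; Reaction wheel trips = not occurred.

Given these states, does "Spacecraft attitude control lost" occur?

Sensor suite unavailable [OR]: Reserve sun sensor trips=not, A wheel driver fails=not → no input occurs → does not occur.
Thruster branch lost [AND]: Propellant valve is inoperative=not, Aft rate sensor is inoperative=not → not all inputs occur → does not occur.
Momentum path fails [AND]: Thruster branch lost=not, A magnetorquer is out=not, Primary IMU trips=not → not all inputs occur → does not occur.
Backup chain fails [AND]: Sensor suite unavailable=not, Momentum path fails=not → not all inputs occur → does not occur.
Control loop lost [OR]: Thruster is down=not, Main gyro malfunctions=not, Reaction wheel 2 is out=not, Left star tracker 2 is out=not → no input occurs → does not occur.
Reaction-wheel cluster down [OR]: Reaction wheel trips=not, B star tracker trips=not, Backup chain fails=not, Control loop lost=not → no input occurs → does not occur.
Spacecraft attitude control lost [AND]: Reaction-wheel cluster down=not, Emergency sun sensor 2 stuck=occurs → not all inputs occur → does not occur.

No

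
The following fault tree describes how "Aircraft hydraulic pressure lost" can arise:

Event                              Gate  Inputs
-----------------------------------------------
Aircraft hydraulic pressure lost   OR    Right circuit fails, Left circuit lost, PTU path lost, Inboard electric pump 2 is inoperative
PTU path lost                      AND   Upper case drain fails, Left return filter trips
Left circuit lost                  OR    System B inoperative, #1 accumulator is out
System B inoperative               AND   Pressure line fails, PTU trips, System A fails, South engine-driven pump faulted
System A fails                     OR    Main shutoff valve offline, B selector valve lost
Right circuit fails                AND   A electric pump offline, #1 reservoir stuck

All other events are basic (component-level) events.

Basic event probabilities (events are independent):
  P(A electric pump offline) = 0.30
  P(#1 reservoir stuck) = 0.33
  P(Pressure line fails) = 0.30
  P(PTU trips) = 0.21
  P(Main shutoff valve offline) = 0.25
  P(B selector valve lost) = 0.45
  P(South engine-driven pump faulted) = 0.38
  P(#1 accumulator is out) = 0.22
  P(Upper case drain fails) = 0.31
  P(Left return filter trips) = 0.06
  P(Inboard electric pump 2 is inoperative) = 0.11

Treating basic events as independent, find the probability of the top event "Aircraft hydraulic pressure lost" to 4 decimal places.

P(Right circuit fails) [AND] = 0.30 × 0.33 = 0.099000
P(System A fails) [OR] = 1 − (1−0.25) × (1−0.45) = 0.587500
P(System B inoperative) [AND] = 0.30 × 0.21 × 0.587500 × 0.38 = 0.014065
P(Left circuit lost) [OR] = 1 − (1−0.014065) × (1−0.22) = 0.230971
P(PTU path lost) [AND] = 0.31 × 0.06 = 0.018600
P(Aircraft hydraulic pressure lost) [OR] = 1 − (1−0.099000) × (1−0.230971) × (1−0.018600) × (1−0.11) = 0.394794
Rounded to 4 decimal places: P(Aircraft hydraulic pressure lost) ≈ 0.3948.

0.3948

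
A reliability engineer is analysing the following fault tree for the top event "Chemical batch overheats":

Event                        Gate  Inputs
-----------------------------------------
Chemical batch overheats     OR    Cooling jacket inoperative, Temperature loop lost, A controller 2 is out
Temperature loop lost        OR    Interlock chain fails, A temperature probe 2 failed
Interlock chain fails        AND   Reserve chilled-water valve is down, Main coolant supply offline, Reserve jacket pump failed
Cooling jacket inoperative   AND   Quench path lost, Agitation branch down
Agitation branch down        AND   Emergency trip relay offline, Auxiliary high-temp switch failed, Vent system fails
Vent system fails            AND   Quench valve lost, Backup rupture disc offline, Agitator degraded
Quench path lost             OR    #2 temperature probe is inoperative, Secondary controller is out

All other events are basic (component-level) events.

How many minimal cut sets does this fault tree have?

5

Quench path lost [OR]: union of children's cut sets → 2 cut set(s).
Vent system fails [AND]: one cut set from each child combined → 1 × 1 × 1 = 1 cut set(s).
Agitation branch down [AND]: one cut set from each child combined → 1 × 1 × 1 = 1 cut set(s).
Cooling jacket inoperative [AND]: one cut set from each child combined → 2 × 1 = 2 cut set(s).
Interlock chain fails [AND]: one cut set from each child combined → 1 × 1 × 1 = 1 cut set(s).
Temperature loop lost [OR]: union of children's cut sets → 2 cut set(s).
Chemical batch overheats [OR]: union of children's cut sets → 5 cut set(s).
Minimal cut sets: {#2 temperature probe is inoperative, Agitator degraded, Auxiliary high-temp switch failed, Backup rupture disc offline, Emergency trip relay offline, Quench valve lost}; {Agitator degraded, Auxiliary high-temp switch failed, Backup rupture disc offline, Emergency trip relay offline, Quench valve lost, Secondary controller is out}; {Main coolant supply offline, Reserve chilled-water valve is down, Reserve jacket pump failed}; {A temperature probe 2 failed}; {A controller 2 is out}.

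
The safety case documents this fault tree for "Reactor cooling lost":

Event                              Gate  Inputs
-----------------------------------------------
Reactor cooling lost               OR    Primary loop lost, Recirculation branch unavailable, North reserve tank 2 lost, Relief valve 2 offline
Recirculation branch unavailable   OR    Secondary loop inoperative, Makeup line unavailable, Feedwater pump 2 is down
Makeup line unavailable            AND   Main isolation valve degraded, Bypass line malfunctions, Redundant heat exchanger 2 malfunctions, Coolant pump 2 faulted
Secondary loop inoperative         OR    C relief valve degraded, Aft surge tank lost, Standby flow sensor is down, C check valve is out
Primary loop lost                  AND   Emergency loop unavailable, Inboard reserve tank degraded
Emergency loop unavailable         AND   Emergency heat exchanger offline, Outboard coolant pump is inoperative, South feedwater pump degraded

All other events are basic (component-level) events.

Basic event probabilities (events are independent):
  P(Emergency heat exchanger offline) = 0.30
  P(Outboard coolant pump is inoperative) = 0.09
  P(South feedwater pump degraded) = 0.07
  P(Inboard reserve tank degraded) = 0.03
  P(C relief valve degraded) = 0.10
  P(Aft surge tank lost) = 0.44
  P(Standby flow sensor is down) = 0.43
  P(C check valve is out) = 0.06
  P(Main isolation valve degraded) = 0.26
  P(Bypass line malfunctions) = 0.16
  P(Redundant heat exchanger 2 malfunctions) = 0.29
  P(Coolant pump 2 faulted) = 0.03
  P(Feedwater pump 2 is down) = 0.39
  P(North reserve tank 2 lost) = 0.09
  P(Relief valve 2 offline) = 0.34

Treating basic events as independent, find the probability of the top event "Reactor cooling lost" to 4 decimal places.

0.9011

P(Emergency loop unavailable) [AND] = 0.30 × 0.09 × 0.07 = 0.001890
P(Primary loop lost) [AND] = 0.001890 × 0.03 = 0.000057
P(Secondary loop inoperative) [OR] = 1 − (1−0.10) × (1−0.44) × (1−0.43) × (1−0.06) = 0.729957
P(Makeup line unavailable) [AND] = 0.26 × 0.16 × 0.29 × 0.03 = 0.000362
P(Recirculation branch unavailable) [OR] = 1 − (1−0.729957) × (1−0.000362) × (1−0.39) = 0.835333
P(Reactor cooling lost) [OR] = 1 − (1−0.000057) × (1−0.835333) × (1−0.09) × (1−0.34) = 0.901107
Rounded to 4 decimal places: P(Reactor cooling lost) ≈ 0.9011.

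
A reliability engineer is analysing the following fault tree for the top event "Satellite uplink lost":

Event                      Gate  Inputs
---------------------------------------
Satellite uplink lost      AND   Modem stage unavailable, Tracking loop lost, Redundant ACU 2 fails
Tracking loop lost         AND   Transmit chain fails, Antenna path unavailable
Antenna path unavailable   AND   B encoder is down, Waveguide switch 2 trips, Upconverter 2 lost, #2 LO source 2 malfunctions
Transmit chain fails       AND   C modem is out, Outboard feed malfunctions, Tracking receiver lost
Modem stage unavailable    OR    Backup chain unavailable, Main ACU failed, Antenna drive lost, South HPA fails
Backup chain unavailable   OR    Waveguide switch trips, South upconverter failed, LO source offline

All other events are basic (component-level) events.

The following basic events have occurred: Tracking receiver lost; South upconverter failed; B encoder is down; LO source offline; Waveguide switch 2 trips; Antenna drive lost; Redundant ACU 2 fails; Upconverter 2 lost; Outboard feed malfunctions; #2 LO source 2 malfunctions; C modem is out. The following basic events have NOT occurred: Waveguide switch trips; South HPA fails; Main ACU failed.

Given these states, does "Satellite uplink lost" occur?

Backup chain unavailable [OR]: Waveguide switch trips=not, South upconverter failed=occurs, LO source offline=occurs → at least one input occurs → occurs.
Modem stage unavailable [OR]: Backup chain unavailable=occurs, Main ACU failed=not, Antenna drive lost=occurs, South HPA fails=not → at least one input occurs → occurs.
Transmit chain fails [AND]: C modem is out=occurs, Outboard feed malfunctions=occurs, Tracking receiver lost=occurs → all inputs occur → occurs.
Antenna path unavailable [AND]: B encoder is down=occurs, Waveguide switch 2 trips=occurs, Upconverter 2 lost=occurs, #2 LO source 2 malfunctions=occurs → all inputs occur → occurs.
Tracking loop lost [AND]: Transmit chain fails=occurs, Antenna path unavailable=occurs → all inputs occur → occurs.
Satellite uplink lost [AND]: Modem stage unavailable=occurs, Tracking loop lost=occurs, Redundant ACU 2 fails=occurs → all inputs occur → occurs.

Yes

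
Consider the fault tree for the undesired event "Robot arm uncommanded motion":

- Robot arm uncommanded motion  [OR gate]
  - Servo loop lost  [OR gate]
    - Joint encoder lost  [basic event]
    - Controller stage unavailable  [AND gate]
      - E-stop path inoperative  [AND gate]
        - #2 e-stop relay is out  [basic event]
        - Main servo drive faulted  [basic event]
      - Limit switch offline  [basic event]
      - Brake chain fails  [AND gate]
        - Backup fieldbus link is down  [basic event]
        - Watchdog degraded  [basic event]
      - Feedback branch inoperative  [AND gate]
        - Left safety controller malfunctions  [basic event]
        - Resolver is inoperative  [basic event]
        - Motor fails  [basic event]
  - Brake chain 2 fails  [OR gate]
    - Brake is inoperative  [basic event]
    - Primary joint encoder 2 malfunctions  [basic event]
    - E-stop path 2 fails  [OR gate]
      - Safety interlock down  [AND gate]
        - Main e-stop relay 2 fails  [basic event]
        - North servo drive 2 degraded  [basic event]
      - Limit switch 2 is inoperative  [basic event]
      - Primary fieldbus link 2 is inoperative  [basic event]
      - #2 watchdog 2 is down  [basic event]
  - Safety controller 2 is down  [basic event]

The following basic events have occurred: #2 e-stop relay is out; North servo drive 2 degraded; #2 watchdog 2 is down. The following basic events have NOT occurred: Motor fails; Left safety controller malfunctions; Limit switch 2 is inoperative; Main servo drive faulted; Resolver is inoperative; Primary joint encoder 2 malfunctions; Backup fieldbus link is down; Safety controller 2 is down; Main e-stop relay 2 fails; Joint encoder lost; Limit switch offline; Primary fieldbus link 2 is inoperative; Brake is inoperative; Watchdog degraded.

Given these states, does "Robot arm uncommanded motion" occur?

E-stop path inoperative [AND]: #2 e-stop relay is out=occurs, Main servo drive faulted=not → not all inputs occur → does not occur.
Brake chain fails [AND]: Backup fieldbus link is down=not, Watchdog degraded=not → not all inputs occur → does not occur.
Feedback branch inoperative [AND]: Left safety controller malfunctions=not, Resolver is inoperative=not, Motor fails=not → not all inputs occur → does not occur.
Controller stage unavailable [AND]: E-stop path inoperative=not, Limit switch offline=not, Brake chain fails=not, Feedback branch inoperative=not → not all inputs occur → does not occur.
Servo loop lost [OR]: Joint encoder lost=not, Controller stage unavailable=not → no input occurs → does not occur.
Safety interlock down [AND]: Main e-stop relay 2 fails=not, North servo drive 2 degraded=occurs → not all inputs occur → does not occur.
E-stop path 2 fails [OR]: Safety interlock down=not, Limit switch 2 is inoperative=not, Primary fieldbus link 2 is inoperative=not, #2 watchdog 2 is down=occurs → at least one input occurs → occurs.
Brake chain 2 fails [OR]: Brake is inoperative=not, Primary joint encoder 2 malfunctions=not, E-stop path 2 fails=occurs → at least one input occurs → occurs.
Robot arm uncommanded motion [OR]: Servo loop lost=not, Brake chain 2 fails=occurs, Safety controller 2 is down=not → at least one input occurs → occurs.

Yes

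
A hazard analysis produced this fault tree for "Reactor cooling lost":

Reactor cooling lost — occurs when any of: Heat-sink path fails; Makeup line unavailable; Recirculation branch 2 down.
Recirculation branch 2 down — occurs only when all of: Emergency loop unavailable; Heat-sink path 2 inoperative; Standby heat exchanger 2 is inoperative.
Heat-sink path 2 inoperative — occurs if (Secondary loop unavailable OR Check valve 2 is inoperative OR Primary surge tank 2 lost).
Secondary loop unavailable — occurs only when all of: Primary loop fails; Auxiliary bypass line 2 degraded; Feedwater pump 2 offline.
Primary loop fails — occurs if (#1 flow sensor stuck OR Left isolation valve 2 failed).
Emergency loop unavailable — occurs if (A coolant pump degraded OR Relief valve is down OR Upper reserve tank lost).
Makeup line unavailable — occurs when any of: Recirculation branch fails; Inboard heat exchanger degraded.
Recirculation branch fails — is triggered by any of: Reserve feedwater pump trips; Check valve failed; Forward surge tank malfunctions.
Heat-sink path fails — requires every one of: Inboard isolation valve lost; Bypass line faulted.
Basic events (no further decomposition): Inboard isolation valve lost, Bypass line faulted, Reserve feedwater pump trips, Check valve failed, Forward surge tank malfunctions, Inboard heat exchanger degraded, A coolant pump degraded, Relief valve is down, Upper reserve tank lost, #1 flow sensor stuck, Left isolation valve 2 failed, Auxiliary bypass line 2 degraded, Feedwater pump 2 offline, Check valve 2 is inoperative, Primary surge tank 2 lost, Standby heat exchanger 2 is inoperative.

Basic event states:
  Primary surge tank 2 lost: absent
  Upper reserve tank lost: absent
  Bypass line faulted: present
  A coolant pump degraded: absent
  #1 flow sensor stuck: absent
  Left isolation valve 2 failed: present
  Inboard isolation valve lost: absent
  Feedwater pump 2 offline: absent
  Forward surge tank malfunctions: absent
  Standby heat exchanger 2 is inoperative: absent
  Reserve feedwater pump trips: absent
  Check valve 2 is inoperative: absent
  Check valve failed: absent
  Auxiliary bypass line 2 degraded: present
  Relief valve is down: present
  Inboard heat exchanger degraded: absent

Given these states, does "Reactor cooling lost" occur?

No

Heat-sink path fails [AND]: Inboard isolation valve lost=not, Bypass line faulted=occurs → not all inputs occur → does not occur.
Recirculation branch fails [OR]: Reserve feedwater pump trips=not, Check valve failed=not, Forward surge tank malfunctions=not → no input occurs → does not occur.
Makeup line unavailable [OR]: Recirculation branch fails=not, Inboard heat exchanger degraded=not → no input occurs → does not occur.
Emergency loop unavailable [OR]: A coolant pump degraded=not, Relief valve is down=occurs, Upper reserve tank lost=not → at least one input occurs → occurs.
Primary loop fails [OR]: #1 flow sensor stuck=not, Left isolation valve 2 failed=occurs → at least one input occurs → occurs.
Secondary loop unavailable [AND]: Primary loop fails=occurs, Auxiliary bypass line 2 degraded=occurs, Feedwater pump 2 offline=not → not all inputs occur → does not occur.
Heat-sink path 2 inoperative [OR]: Secondary loop unavailable=not, Check valve 2 is inoperative=not, Primary surge tank 2 lost=not → no input occurs → does not occur.
Recirculation branch 2 down [AND]: Emergency loop unavailable=occurs, Heat-sink path 2 inoperative=not, Standby heat exchanger 2 is inoperative=not → not all inputs occur → does not occur.
Reactor cooling lost [OR]: Heat-sink path fails=not, Makeup line unavailable=not, Recirculation branch 2 down=not → no input occurs → does not occur.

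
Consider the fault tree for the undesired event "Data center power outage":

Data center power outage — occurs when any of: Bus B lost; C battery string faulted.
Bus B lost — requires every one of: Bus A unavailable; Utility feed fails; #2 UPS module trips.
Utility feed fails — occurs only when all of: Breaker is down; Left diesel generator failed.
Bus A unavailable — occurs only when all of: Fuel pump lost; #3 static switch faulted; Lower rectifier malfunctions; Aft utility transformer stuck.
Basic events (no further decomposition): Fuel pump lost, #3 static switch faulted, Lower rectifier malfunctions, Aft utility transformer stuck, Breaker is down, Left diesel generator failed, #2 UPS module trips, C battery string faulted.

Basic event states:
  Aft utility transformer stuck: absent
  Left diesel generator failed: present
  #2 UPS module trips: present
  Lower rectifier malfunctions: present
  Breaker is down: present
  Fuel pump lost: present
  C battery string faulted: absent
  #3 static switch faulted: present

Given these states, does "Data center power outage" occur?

Bus A unavailable [AND]: Fuel pump lost=occurs, #3 static switch faulted=occurs, Lower rectifier malfunctions=occurs, Aft utility transformer stuck=not → not all inputs occur → does not occur.
Utility feed fails [AND]: Breaker is down=occurs, Left diesel generator failed=occurs → all inputs occur → occurs.
Bus B lost [AND]: Bus A unavailable=not, Utility feed fails=occurs, #2 UPS module trips=occurs → not all inputs occur → does not occur.
Data center power outage [OR]: Bus B lost=not, C battery string faulted=not → no input occurs → does not occur.

No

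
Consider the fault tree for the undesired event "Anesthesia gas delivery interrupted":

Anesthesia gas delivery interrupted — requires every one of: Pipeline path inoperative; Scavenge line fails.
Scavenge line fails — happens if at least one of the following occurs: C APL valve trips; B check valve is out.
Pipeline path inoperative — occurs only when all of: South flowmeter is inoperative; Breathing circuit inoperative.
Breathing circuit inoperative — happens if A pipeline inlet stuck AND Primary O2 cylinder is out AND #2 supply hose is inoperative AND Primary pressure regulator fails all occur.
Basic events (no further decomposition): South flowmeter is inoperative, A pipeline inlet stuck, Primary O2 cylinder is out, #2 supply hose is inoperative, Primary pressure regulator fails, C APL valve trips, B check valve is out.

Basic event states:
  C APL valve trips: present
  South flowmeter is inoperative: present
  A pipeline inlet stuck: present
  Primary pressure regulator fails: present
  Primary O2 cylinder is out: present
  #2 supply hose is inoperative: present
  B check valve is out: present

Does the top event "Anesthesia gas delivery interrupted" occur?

Yes

Breathing circuit inoperative [AND]: A pipeline inlet stuck=occurs, Primary O2 cylinder is out=occurs, #2 supply hose is inoperative=occurs, Primary pressure regulator fails=occurs → all inputs occur → occurs.
Pipeline path inoperative [AND]: South flowmeter is inoperative=occurs, Breathing circuit inoperative=occurs → all inputs occur → occurs.
Scavenge line fails [OR]: C APL valve trips=occurs, B check valve is out=occurs → at least one input occurs → occurs.
Anesthesia gas delivery interrupted [AND]: Pipeline path inoperative=occurs, Scavenge line fails=occurs → all inputs occur → occurs.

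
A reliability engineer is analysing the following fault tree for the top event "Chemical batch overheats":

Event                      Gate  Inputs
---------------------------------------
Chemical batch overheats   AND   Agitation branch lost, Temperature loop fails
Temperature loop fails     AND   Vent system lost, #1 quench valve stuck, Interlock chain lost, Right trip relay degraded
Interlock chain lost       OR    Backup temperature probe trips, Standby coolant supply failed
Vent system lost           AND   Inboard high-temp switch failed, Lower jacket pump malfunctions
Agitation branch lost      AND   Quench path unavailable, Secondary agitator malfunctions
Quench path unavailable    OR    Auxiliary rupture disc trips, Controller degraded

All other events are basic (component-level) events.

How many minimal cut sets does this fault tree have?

4

Quench path unavailable [OR]: union of children's cut sets → 2 cut set(s).
Agitation branch lost [AND]: one cut set from each child combined → 2 × 1 = 2 cut set(s).
Vent system lost [AND]: one cut set from each child combined → 1 × 1 = 1 cut set(s).
Interlock chain lost [OR]: union of children's cut sets → 2 cut set(s).
Temperature loop fails [AND]: one cut set from each child combined → 1 × 1 × 2 × 1 = 2 cut set(s).
Chemical batch overheats [AND]: one cut set from each child combined → 2 × 2 = 4 cut set(s).
Minimal cut sets: {#1 quench valve stuck, Auxiliary rupture disc trips, Backup temperature probe trips, Inboard high-temp switch failed, Lower jacket pump malfunctions, Right trip relay degraded, Secondary agitator malfunctions}; {#1 quench valve stuck, Auxiliary rupture disc trips, Inboard high-temp switch failed, Lower jacket pump malfunctions, Right trip relay degraded, Secondary agitator malfunctions, Standby coolant supply failed}; {#1 quench valve stuck, Backup temperature probe trips, Controller degraded, Inboard high-temp switch failed, Lower jacket pump malfunctions, Right trip relay degraded, Secondary agitator malfunctions}; {#1 quench valve stuck, Controller degraded, Inboard high-temp switch failed, Lower jacket pump malfunctions, Right trip relay degraded, Secondary agitator malfunctions, Standby coolant supply failed}.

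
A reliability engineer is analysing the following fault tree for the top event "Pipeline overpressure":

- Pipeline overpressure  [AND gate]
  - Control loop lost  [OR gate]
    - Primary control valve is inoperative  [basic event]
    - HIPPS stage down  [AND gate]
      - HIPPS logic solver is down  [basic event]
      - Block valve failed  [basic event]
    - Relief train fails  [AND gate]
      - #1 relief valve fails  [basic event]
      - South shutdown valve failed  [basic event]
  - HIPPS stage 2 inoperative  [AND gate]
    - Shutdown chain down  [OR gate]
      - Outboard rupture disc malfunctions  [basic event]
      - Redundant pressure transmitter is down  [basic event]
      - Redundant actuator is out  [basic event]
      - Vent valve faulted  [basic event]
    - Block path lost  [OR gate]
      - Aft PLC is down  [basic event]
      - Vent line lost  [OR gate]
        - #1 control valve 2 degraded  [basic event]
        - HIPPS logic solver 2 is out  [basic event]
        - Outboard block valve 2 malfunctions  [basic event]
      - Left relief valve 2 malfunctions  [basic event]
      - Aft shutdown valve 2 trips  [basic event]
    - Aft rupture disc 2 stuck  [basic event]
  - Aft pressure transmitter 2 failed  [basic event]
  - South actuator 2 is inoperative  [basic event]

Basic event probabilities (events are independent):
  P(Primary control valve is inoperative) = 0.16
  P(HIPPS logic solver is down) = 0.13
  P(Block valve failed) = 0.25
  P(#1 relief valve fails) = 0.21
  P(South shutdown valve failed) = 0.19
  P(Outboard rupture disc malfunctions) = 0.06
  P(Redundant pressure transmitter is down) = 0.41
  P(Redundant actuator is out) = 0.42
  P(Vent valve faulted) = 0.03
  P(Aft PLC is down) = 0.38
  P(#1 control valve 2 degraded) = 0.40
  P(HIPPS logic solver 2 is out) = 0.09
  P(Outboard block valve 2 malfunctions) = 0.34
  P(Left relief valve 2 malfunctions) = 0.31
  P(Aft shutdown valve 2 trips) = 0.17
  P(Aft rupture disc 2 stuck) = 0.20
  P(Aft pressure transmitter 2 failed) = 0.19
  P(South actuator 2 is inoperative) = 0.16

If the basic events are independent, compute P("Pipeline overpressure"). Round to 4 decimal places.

0.0008

P(HIPPS stage down) [AND] = 0.13 × 0.25 = 0.032500
P(Relief train fails) [AND] = 0.21 × 0.19 = 0.039900
P(Control loop lost) [OR] = 1 − (1−0.16) × (1−0.032500) × (1−0.039900) = 0.219727
P(Shutdown chain down) [OR] = 1 − (1−0.06) × (1−0.41) × (1−0.42) × (1−0.03) = 0.687982
P(Vent line lost) [OR] = 1 − (1−0.40) × (1−0.09) × (1−0.34) = 0.639640
P(Block path lost) [OR] = 1 − (1−0.38) × (1−0.639640) × (1−0.31) × (1−0.17) = 0.872046
P(HIPPS stage 2 inoperative) [AND] = 0.687982 × 0.872046 × 0.20 = 0.119990
P(Pipeline overpressure) [AND] = 0.219727 × 0.119990 × 0.19 × 0.16 = 0.000801
Rounded to 4 decimal places: P(Pipeline overpressure) ≈ 0.0008.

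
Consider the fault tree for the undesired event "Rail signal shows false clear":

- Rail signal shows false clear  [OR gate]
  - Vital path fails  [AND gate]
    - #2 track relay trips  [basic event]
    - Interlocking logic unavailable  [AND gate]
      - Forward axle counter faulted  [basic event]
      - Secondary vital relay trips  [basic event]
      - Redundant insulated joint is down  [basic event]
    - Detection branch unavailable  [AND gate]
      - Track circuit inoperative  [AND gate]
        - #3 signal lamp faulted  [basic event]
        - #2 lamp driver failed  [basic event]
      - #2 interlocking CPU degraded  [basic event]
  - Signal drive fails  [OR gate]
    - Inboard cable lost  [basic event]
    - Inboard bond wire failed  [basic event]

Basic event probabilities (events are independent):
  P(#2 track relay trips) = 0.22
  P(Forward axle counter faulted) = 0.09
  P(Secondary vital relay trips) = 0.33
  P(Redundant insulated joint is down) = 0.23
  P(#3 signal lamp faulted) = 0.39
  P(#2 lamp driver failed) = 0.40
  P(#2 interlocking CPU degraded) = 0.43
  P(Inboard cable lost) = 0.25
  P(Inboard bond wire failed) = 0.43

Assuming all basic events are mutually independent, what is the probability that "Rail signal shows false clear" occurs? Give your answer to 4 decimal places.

P(Interlocking logic unavailable) [AND] = 0.09 × 0.33 × 0.23 = 0.006831
P(Track circuit inoperative) [AND] = 0.39 × 0.40 = 0.156000
P(Detection branch unavailable) [AND] = 0.156000 × 0.43 = 0.067080
P(Vital path fails) [AND] = 0.22 × 0.006831 × 0.067080 = 0.000101
P(Signal drive fails) [OR] = 1 − (1−0.25) × (1−0.43) = 0.572500
P(Rail signal shows false clear) [OR] = 1 − (1−0.000101) × (1−0.572500) = 0.572543
Rounded to 4 decimal places: P(Rail signal shows false clear) ≈ 0.5725.

0.5725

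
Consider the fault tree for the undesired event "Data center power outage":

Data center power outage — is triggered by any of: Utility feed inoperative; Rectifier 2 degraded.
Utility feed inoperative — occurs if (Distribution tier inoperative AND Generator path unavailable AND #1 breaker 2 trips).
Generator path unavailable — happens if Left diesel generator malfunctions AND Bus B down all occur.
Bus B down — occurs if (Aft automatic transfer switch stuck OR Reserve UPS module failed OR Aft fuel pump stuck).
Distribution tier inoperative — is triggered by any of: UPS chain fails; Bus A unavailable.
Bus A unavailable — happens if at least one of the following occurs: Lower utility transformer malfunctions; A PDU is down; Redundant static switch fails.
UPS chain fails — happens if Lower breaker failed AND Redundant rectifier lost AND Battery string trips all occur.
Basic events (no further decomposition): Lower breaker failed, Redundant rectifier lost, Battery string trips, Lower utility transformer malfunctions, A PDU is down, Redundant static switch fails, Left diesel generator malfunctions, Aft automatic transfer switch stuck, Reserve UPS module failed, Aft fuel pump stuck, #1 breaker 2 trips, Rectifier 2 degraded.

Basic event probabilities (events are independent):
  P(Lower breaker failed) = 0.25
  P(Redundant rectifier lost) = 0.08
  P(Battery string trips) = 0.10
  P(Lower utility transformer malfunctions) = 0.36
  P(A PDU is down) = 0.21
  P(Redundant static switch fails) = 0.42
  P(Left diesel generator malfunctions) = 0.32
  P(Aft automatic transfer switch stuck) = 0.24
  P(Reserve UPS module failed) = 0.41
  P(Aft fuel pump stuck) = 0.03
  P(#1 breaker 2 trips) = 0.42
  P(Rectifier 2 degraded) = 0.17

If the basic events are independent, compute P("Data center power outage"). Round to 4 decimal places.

P(UPS chain fails) [AND] = 0.25 × 0.08 × 0.10 = 0.002000
P(Bus A unavailable) [OR] = 1 − (1−0.36) × (1−0.21) × (1−0.42) = 0.706752
P(Distribution tier inoperative) [OR] = 1 − (1−0.002000) × (1−0.706752) = 0.707338
P(Bus B down) [OR] = 1 − (1−0.24) × (1−0.41) × (1−0.03) = 0.565052
P(Generator path unavailable) [AND] = 0.32 × 0.565052 = 0.180817
P(Utility feed inoperative) [AND] = 0.707338 × 0.180817 × 0.42 = 0.053717
P(Data center power outage) [OR] = 1 − (1−0.053717) × (1−0.17) = 0.214585
Rounded to 4 decimal places: P(Data center power outage) ≈ 0.2146.

0.2146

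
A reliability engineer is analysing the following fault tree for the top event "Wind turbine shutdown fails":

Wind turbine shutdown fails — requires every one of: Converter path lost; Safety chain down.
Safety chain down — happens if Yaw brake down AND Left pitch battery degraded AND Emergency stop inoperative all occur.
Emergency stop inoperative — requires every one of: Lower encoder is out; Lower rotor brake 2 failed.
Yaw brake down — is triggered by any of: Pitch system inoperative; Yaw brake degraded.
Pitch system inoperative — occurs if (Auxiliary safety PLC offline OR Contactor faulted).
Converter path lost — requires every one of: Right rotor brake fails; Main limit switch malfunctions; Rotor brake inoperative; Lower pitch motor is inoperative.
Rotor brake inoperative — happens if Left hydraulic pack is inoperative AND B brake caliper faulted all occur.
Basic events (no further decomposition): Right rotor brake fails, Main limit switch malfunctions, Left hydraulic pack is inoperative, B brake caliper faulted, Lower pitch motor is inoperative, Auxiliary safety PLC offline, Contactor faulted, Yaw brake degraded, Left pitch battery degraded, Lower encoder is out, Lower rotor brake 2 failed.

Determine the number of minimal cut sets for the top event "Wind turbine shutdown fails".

Rotor brake inoperative [AND]: one cut set from each child combined → 1 × 1 = 1 cut set(s).
Converter path lost [AND]: one cut set from each child combined → 1 × 1 × 1 × 1 = 1 cut set(s).
Pitch system inoperative [OR]: union of children's cut sets → 2 cut set(s).
Yaw brake down [OR]: union of children's cut sets → 3 cut set(s).
Emergency stop inoperative [AND]: one cut set from each child combined → 1 × 1 = 1 cut set(s).
Safety chain down [AND]: one cut set from each child combined → 3 × 1 × 1 = 3 cut set(s).
Wind turbine shutdown fails [AND]: one cut set from each child combined → 1 × 3 = 3 cut set(s).
Minimal cut sets: {Auxiliary safety PLC offline, B brake caliper faulted, Left hydraulic pack is inoperative, Left pitch battery degraded, Lower encoder is out, Lower pitch motor is inoperative, Lower rotor brake 2 failed, Main limit switch malfunctions, Right rotor brake fails}; {B brake caliper faulted, Contactor faulted, Left hydraulic pack is inoperative, Left pitch battery degraded, Lower encoder is out, Lower pitch motor is inoperative, Lower rotor brake 2 failed, Main limit switch malfunctions, Right rotor brake fails}; {B brake caliper faulted, Left hydraulic pack is inoperative, Left pitch battery degraded, Lower encoder is out, Lower pitch motor is inoperative, Lower rotor brake 2 failed, Main limit switch malfunctions, Right rotor brake fails, Yaw brake degraded}.

3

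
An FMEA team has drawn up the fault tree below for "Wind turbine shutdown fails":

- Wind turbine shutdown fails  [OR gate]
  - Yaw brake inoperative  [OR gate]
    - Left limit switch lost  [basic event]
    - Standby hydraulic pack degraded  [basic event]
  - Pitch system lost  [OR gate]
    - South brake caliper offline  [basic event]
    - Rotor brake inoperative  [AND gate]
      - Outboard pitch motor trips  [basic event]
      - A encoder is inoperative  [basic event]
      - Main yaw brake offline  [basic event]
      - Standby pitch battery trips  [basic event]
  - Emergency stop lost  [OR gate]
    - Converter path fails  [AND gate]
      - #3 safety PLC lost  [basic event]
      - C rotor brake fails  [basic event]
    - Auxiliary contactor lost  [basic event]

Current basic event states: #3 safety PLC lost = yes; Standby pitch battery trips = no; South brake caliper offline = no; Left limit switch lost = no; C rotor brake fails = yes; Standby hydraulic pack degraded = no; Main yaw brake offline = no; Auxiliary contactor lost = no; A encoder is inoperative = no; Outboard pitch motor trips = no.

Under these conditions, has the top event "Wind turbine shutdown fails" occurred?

Yaw brake inoperative [OR]: Left limit switch lost=not, Standby hydraulic pack degraded=not → no input occurs → does not occur.
Rotor brake inoperative [AND]: Outboard pitch motor trips=not, A encoder is inoperative=not, Main yaw brake offline=not, Standby pitch battery trips=not → not all inputs occur → does not occur.
Pitch system lost [OR]: South brake caliper offline=not, Rotor brake inoperative=not → no input occurs → does not occur.
Converter path fails [AND]: #3 safety PLC lost=occurs, C rotor brake fails=occurs → all inputs occur → occurs.
Emergency stop lost [OR]: Converter path fails=occurs, Auxiliary contactor lost=not → at least one input occurs → occurs.
Wind turbine shutdown fails [OR]: Yaw brake inoperative=not, Pitch system lost=not, Emergency stop lost=occurs → at least one input occurs → occurs.

Yes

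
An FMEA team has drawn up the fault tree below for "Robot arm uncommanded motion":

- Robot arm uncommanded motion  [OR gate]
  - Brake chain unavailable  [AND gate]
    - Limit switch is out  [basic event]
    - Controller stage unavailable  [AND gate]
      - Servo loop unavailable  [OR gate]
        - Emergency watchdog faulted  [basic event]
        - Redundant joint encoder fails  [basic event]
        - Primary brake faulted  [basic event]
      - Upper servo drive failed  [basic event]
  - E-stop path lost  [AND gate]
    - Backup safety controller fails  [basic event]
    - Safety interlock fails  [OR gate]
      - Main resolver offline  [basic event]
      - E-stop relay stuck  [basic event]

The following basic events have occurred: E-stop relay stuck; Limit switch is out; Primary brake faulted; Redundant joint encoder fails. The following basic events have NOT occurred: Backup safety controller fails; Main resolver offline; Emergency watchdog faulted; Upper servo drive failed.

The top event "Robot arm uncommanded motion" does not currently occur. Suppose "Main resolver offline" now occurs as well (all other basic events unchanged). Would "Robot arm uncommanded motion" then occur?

Counterfactual: set "Main resolver offline" to occurred.
Servo loop unavailable [OR]: Emergency watchdog faulted=not, Redundant joint encoder fails=occurs, Primary brake faulted=occurs → at least one input occurs → occurs.
Controller stage unavailable [AND]: Servo loop unavailable=occurs, Upper servo drive failed=not → not all inputs occur → does not occur.
Brake chain unavailable [AND]: Limit switch is out=occurs, Controller stage unavailable=not → not all inputs occur → does not occur.
Safety interlock fails [OR]: Main resolver offline=occurs, E-stop relay stuck=occurs → at least one input occurs → occurs.
E-stop path lost [AND]: Backup safety controller fails=not, Safety interlock fails=occurs → not all inputs occur → does not occur.
Robot arm uncommanded motion [OR]: Brake chain unavailable=not, E-stop path lost=not → no input occurs → does not occur.

No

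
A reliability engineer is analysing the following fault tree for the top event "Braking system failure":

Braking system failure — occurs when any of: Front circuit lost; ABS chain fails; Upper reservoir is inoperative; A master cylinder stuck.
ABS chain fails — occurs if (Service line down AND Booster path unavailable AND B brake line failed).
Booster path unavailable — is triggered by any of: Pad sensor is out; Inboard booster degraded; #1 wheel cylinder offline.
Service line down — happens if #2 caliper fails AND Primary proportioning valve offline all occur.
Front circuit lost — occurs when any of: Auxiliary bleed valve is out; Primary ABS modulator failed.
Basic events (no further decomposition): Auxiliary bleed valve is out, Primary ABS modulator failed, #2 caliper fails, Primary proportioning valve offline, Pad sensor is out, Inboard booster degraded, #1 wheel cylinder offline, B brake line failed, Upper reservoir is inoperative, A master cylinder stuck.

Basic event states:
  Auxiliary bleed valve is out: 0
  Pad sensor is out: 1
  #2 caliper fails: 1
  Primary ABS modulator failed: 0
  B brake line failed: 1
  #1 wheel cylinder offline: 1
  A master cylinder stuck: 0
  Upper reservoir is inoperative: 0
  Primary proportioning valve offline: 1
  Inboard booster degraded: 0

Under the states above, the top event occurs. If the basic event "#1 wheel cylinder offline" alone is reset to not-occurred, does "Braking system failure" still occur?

Yes

Counterfactual: set "#1 wheel cylinder offline" to not occurred.
Front circuit lost [OR]: Auxiliary bleed valve is out=not, Primary ABS modulator failed=not → no input occurs → does not occur.
Service line down [AND]: #2 caliper fails=occurs, Primary proportioning valve offline=occurs → all inputs occur → occurs.
Booster path unavailable [OR]: Pad sensor is out=occurs, Inboard booster degraded=not, #1 wheel cylinder offline=not → at least one input occurs → occurs.
ABS chain fails [AND]: Service line down=occurs, Booster path unavailable=occurs, B brake line failed=occurs → all inputs occur → occurs.
Braking system failure [OR]: Front circuit lost=not, ABS chain fails=occurs, Upper reservoir is inoperative=not, A master cylinder stuck=not → at least one input occurs → occurs.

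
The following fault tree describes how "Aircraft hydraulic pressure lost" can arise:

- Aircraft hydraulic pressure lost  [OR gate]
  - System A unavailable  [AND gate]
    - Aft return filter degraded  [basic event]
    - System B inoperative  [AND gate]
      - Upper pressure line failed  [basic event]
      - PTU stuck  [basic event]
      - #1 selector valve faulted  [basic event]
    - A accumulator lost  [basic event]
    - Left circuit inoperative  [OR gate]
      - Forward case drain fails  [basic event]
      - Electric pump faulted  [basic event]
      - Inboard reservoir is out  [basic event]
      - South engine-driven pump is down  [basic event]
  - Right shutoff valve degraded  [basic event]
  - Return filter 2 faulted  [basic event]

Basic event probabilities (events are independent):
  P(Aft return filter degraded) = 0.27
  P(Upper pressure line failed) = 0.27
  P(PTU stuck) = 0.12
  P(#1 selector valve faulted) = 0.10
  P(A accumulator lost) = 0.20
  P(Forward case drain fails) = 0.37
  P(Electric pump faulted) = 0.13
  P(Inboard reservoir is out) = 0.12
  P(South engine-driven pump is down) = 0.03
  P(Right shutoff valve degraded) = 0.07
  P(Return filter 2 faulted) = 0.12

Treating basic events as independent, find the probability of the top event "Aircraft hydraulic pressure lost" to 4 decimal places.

0.1817

P(System B inoperative) [AND] = 0.27 × 0.12 × 0.10 = 0.003240
P(Left circuit inoperative) [OR] = 1 − (1−0.37) × (1−0.13) × (1−0.12) × (1−0.03) = 0.532142
P(System A unavailable) [AND] = 0.27 × 0.003240 × 0.20 × 0.532142 = 0.000093
P(Aircraft hydraulic pressure lost) [OR] = 1 − (1−0.000093) × (1−0.07) × (1−0.12) = 0.181676
Rounded to 4 decimal places: P(Aircraft hydraulic pressure lost) ≈ 0.1817.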